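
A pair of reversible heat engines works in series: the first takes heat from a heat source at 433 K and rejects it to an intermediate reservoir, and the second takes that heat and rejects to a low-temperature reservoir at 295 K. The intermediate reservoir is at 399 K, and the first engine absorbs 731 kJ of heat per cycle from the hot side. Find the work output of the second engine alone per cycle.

Heat entering the second stage: Q_m = Q_H·(T_m/T_H) = 731 × 399.00/433.00 = 674 kJ.
Second-stage efficiency η₂ = 1 − T_C/T_m = 1 − 295.00/399.00 = 0.2607, so W₂ = η₂·Q_m = 176 kJ.

W₂ ≈ 176 kJ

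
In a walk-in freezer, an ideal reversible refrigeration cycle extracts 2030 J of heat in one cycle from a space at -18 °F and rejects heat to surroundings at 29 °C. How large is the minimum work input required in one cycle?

W_in ≈ 469.7 J

T_H = 29 °C → 29 + 273.15 = 302.15 K.
T_C = -18 °F → (-18 − 32) × 5/9 = -27.78 °C = 245.37 K.
The reversible coefficient of performance is COP_R = T_C/(T_H − T_C) = 245.37/56.78 = 4.3216.
W = Q_C/COP_R = 2030/4.3216 = 469.7 J.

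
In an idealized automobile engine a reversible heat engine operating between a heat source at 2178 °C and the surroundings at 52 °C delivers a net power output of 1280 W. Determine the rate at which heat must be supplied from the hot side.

Q̇_H ≈ 1476 W

T_H = 2178 °C → 2178 + 273.15 = 2451.15 K.
T_C = 52 °C → 52 + 273.15 = 325.15 K.
For a reversible engine, η = 1 − T_C/T_H = 1 − 325.15/2451.15 = 0.8673.
Q_H = W/η = 1280/0.8673 = 1476 W.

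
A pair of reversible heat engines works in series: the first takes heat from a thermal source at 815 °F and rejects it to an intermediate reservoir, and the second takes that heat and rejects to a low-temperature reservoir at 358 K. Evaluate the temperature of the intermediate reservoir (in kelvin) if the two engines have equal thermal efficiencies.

T_m ≈ 504 K

T_H = 815 °F → (815 − 32) × 5/9 = 435.00 °C = 708.15 K.
Equal efficiencies require 1 − T_m/T_H = 1 − T_C/T_m, i.e. T_m/T_H = T_C/T_m, so T_m = √(T_H·T_C) = √(708.15 × 358.00) = 504 K.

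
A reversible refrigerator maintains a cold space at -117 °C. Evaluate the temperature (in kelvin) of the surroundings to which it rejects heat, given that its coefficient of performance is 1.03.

T_C = -117 °C → -117 + 273.15 = 156.15 K.
COP_R = T_C/(T_H − T_C) ⇒ T_H = T_C·(1 + 1/COP_R) = 156.15 × (1 + 1/1.03) = 308 K.

T_H ≈ 308 K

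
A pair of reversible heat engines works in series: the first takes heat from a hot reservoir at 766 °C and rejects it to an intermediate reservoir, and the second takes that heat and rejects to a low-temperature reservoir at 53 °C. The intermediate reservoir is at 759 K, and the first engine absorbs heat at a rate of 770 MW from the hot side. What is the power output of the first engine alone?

Ẇ₁ ≈ 208 MW

T_H = 766 °C → 766 + 273.15 = 1039.15 K.
T_C = 53 °C → 53 + 273.15 = 326.15 K.
First-stage efficiency η₁ = 1 − T_m/T_H = 1 − 759.00/1039.15 = 0.2696.
W₁ = η₁·Q_H = 0.2696 × 770 = 208 MW.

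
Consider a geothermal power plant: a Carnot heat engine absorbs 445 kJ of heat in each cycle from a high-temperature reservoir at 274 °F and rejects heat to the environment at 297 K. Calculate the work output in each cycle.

T_H = 274 °F → (274 − 32) × 5/9 = 134.44 °C = 407.59 K.
Carnot efficiency: η = 1 − T_C/T_H = 1 − 297.00/407.59 = 0.2713.
W = η·Q_H = 0.2713 × 445 = 121 kJ.

W ≈ 121 kJ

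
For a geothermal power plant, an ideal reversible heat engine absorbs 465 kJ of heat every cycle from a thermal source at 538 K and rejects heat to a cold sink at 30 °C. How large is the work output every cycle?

T_C = 30 °C → 30 + 273.15 = 303.15 K.
The Carnot efficiency is η = 1 − T_C/T_H = 1 − 303.15/538.00 = 0.4365.
W = η·Q_H = 0.4365 × 465 = 203 kJ.

W ≈ 203 kJ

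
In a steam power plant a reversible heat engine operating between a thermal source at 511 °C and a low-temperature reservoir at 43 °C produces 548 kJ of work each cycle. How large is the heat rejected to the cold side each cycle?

Q_C ≈ 370 kJ

T_H = 511 °C → 511 + 273.15 = 784.15 K.
T_C = 43 °C → 43 + 273.15 = 316.15 K.
Since the cycle is reversible, η = 1 − T_C/T_H = 1 − 316.15/784.15 = 0.5968.
Since Q_C/Q_H = T_C/T_H and Q_H = W/η, Q_C = W·T_C/(T_H − T_C) = 548 × 316.15/468.00 = 370 kJ.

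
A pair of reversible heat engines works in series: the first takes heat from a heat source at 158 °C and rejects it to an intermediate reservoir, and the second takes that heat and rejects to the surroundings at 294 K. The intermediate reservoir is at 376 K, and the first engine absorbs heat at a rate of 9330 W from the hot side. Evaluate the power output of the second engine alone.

Ẇ₂ ≈ 1774 W

T_H = 158 °C → 158 + 273.15 = 431.15 K.
Heat entering the second stage: Q_m = Q_H·(T_m/T_H) = 9330 × 376.00/431.15 = 8137 W.
Second-stage efficiency η₂ = 1 − T_C/T_m = 1 − 294.00/376.00 = 0.2181, so W₂ = η₂·Q_m = 1774 W.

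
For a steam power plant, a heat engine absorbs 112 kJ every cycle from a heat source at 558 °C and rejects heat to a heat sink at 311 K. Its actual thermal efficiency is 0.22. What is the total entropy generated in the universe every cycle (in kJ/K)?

ΔS_univ ≈ 0.1461 kJ/K

T_H = 558 °C → 558 + 273.15 = 831.15 K.
W = η·Q_H = 0.22 × 112 = 24.64 kJ, so Q_C = Q_H − W = 87.36 kJ.
Entropy balance on the reservoirs: −Q_H/T_H = -0.1348 kJ/K, +Q_C/T_C = 0.2809 kJ/K.
ΔS_univ = −Q_H/T_H + Q_C/T_C = 0.1461 kJ/K (> 0, since η = 0.22 < η_Carnot = 0.626).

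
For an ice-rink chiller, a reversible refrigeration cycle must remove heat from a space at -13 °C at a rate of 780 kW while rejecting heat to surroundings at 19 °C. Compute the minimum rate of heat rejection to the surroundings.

T_H = 19 °C → 19 + 273.15 = 292.15 K.
T_C = -13 °C → -13 + 273.15 = 260.15 K.
For a reversible cycle Q_H/Q_C = T_H/T_C, so Q_H = Q_C·T_H/T_C = 780 × 292.15/260.15 = 875.9 kW.

Q̇_H ≈ 875.9 kW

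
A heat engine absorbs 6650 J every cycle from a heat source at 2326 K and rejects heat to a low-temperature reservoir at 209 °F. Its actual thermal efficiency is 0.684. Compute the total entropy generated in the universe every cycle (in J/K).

ΔS_univ ≈ 2.798 J/K

T_C = 209 °F → (209 − 32) × 5/9 = 98.33 °C = 371.48 K.
W = η·Q_H = 0.684 × 6650 = 4549 J, so Q_C = Q_H − W = 2101 J.
Entropy balance on the reservoirs: −Q_H/T_H = -2.859 J/K, +Q_C/T_C = 5.657 J/K.
ΔS_univ = −Q_H/T_H + Q_C/T_C = 2.798 J/K (> 0, since η = 0.684 < η_Carnot = 0.840).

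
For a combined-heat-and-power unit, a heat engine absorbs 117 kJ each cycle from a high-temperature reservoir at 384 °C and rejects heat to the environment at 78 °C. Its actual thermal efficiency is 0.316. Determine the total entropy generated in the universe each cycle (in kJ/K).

ΔS_univ ≈ 0.04986 kJ/K

T_H = 384 °C → 384 + 273.15 = 657.15 K.
T_C = 78 °C → 78 + 273.15 = 351.15 K.
W = η·Q_H = 0.316 × 117 = 36.97 kJ, so Q_C = Q_H − W = 80.03 kJ.
Reservoir entropy changes: ΔS_H = −Q_H/T_H = −117/657.15 = -0.1780 kJ/K and ΔS_C = +Q_C/T_C = 80.03/351.15 = 0.2279 kJ/K.
ΔS_univ = −Q_H/T_H + Q_C/T_C = 0.04986 kJ/K (> 0, since η = 0.316 < η_Carnot = 0.466).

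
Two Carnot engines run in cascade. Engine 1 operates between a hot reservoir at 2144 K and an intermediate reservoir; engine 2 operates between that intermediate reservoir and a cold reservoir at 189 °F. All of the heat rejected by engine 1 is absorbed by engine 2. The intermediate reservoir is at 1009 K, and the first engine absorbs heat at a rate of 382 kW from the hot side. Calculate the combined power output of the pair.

Ẇ_total ≈ 318 kW

T_C = 189 °F → (189 − 32) × 5/9 = 87.22 °C = 360.37 K.
Two reversible stages in series are equivalent to a single Carnot engine between T_H and T_C, so η_total = 1 − T_C/T_H = 1 − 360.37/2144.00 = 0.8319.
W_total = η_total · Q_H = 0.8319 × 382 = 318 kW.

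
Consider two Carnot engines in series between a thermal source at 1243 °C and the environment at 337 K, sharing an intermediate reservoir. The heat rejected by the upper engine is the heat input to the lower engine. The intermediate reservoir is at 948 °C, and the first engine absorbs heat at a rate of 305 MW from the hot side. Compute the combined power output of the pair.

Ẇ_total ≈ 237.2 MW

T_H = 1243 °C → 1243 + 273.15 = 1516.15 K.
Two reversible stages in series are equivalent to a single Carnot engine between T_H and T_C, so η_total = 1 − T_C/T_H = 1 − 337.00/1516.15 = 0.7777.
W_total = η_total · Q_H = 0.7777 × 305 = 237.2 MW.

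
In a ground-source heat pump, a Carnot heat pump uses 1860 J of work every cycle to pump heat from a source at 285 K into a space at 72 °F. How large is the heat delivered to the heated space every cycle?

T_H = 72 °F → (72 − 32) × 5/9 = 22.22 °C = 295.37 K.
COP_HP = T_H/(T_H − T_C) = 295.37/10.37 = 28.4772.
Q_H = COP_HP · W = 28.4772 × 1860 = 53000 J.

Q_H ≈ 53000 J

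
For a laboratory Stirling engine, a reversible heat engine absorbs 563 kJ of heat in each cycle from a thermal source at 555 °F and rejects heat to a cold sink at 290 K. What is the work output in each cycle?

W ≈ 273 kJ

T_H = 555 °F → (555 − 32) × 5/9 = 290.56 °C = 563.71 K.
For a reversible engine, η = 1 − T_C/T_H = 1 − 290.00/563.71 = 0.4855.
W = η·Q_H = 0.4855 × 563 = 273 kJ.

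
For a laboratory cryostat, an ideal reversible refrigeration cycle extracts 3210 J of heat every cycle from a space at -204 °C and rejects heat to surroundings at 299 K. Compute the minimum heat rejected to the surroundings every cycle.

T_C = -204 °C → -204 + 273.15 = 69.15 K.
For a reversible cycle Q_H/Q_C = T_H/T_C, so Q_H = Q_C·T_H/T_C = 3210 × 299.00/69.15 = 13900 J.

Q_H ≈ 13900 J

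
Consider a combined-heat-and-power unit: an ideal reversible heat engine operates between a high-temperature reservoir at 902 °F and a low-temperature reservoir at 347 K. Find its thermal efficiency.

T_H = 902 °F → (902 − 32) × 5/9 = 483.33 °C = 756.48 K.
For a reversible engine, η = 1 − T_C/T_H = 1 − 347.00/756.48 = 0.541.

η ≈ 0.541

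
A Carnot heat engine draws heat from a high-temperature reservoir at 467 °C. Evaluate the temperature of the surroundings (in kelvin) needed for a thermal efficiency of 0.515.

T_H = 467 °C → 467 + 273.15 = 740.15 K.
From η = 1 − T_C/T_H, T_C = T_H·(1 − η) = 740.15 × (1 − 0.515) = 359.0 K.

T_C ≈ 359.0 K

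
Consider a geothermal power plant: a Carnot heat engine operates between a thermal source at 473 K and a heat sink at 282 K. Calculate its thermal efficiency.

η ≈ 0.4038

For a reversible engine, η = 1 − T_C/T_H = 1 − 282.00/473.00 = 0.4038.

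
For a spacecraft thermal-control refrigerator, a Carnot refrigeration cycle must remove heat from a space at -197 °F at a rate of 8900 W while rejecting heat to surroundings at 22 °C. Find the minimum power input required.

Ẇ_in ≈ 9101 W

T_H = 22 °C → 22 + 273.15 = 295.15 K.
T_C = -197 °F → (-197 − 32) × 5/9 = -127.22 °C = 145.93 K.
The reversible coefficient of performance is COP_R = T_C/(T_H − T_C) = 145.93/149.22 = 0.9779.
W = Q_C/COP_R = 8900/0.9779 = 9101 W.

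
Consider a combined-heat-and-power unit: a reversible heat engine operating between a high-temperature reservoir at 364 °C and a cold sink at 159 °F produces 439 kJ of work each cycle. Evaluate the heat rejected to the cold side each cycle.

T_H = 364 °C → 364 + 273.15 = 637.15 K.
T_C = 159 °F → (159 − 32) × 5/9 = 70.56 °C = 343.71 K.
The Carnot efficiency is η = 1 − T_C/T_H = 1 − 343.71/637.15 = 0.4606.
Since Q_C/Q_H = T_C/T_H and Q_H = W/η, Q_C = W·T_C/(T_H − T_C) = 439 × 343.71/293.44 = 514 kJ.

Q_C ≈ 514 kJ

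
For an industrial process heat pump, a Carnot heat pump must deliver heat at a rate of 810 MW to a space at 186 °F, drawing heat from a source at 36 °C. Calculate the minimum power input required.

Ẇ_in ≈ 112 MW

T_H = 186 °F → (186 − 32) × 5/9 = 85.56 °C = 358.71 K.
T_C = 36 °C → 36 + 273.15 = 309.15 K.
Reversible heating COP: COP_HP = T_H/(T_H − T_C) = 358.71/49.56 = 7.2385.
W = Q_H/COP_HP = 810/7.2385 = 112 MW.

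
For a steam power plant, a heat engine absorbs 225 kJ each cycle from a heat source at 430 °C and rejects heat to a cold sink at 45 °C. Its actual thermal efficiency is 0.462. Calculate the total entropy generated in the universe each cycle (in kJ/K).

T_H = 430 °C → 430 + 273.15 = 703.15 K.
T_C = 45 °C → 45 + 273.15 = 318.15 K.
W = η·Q_H = 0.462 × 225 = 104.0 kJ, so Q_C = Q_H − W = 121.0 kJ.
The hot reservoir loses entropy Q_H/T_H = 225/703.15 = 0.3200 kJ/K; the cold reservoir gains Q_C/T_C = 121.0/318.15 = 0.3805 kJ/K.
ΔS_univ = −Q_H/T_H + Q_C/T_C = 0.0605 kJ/K (> 0, since η = 0.462 < η_Carnot = 0.548).

ΔS_univ ≈ 0.0605 kJ/K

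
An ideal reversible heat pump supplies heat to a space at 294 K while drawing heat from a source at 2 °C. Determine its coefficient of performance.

COP_HP ≈ 15.60

T_C = 2 °C → 2 + 273.15 = 275.15 K.
The Carnot heat-pump COP is COP_HP = T_H/(T_H − T_C) = 294.00/(294.00 − 275.15) = 15.60.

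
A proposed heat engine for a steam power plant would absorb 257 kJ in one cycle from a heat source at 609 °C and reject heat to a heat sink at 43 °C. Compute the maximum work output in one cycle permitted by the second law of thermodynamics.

T_H = 609 °C → 609 + 273.15 = 882.15 K.
T_C = 43 °C → 43 + 273.15 = 316.15 K.
The second-law ceiling is the Carnot efficiency, η_max = 1 − T_C/T_H = 1 − 316.15/882.15 = 0.6416.
W_max = η_max · Q_H = 0.6416 × 257 = 165 kJ.

W_max ≈ 165 kJ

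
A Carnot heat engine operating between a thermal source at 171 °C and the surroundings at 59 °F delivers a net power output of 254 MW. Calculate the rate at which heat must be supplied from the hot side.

T_H = 171 °C → 171 + 273.15 = 444.15 K.
T_C = 59 °F → (59 − 32) × 5/9 = 15.00 °C = 288.15 K.
The Carnot efficiency is η = 1 − T_C/T_H = 1 − 288.15/444.15 = 0.3512.
Q_H = W/η = 254/0.3512 = 723 MW.

Q̇_H ≈ 723 MW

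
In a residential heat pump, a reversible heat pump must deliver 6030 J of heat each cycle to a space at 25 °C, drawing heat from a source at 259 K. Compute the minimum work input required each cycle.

T_H = 25 °C → 25 + 273.15 = 298.15 K.
The Carnot heat-pump COP is COP_HP = T_H/(T_H − T_C) = 298.15/39.15 = 7.6156.
W = Q_H/COP_HP = 6030/7.6156 = 792 J.

W_in ≈ 792 J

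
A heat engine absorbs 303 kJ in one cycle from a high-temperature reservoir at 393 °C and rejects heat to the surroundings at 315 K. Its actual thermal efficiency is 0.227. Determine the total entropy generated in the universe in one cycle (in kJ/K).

ΔS_univ ≈ 0.289 kJ/K

T_H = 393 °C → 393 + 273.15 = 666.15 K.
W = η·Q_H = 0.227 × 303 = 68.78 kJ, so Q_C = Q_H − W = 234.2 kJ.
Reservoir entropy changes: ΔS_H = −Q_H/T_H = −303/666.15 = -0.4549 kJ/K and ΔS_C = +Q_C/T_C = 234.2/315.00 = 0.7436 kJ/K.
ΔS_univ = −Q_H/T_H + Q_C/T_C = 0.289 kJ/K (> 0, since η = 0.227 < η_Carnot = 0.527).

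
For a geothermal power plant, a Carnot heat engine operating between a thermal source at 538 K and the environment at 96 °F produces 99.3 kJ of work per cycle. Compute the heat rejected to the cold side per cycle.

Q_C ≈ 134 kJ

T_C = 96 °F → (96 − 32) × 5/9 = 35.56 °C = 308.71 K.
For a reversible engine, η = 1 − T_C/T_H = 1 − 308.71/538.00 = 0.4262.
Since Q_C/Q_H = T_C/T_H and Q_H = W/η, Q_C = W·T_C/(T_H − T_C) = 99.3 × 308.71/229.29 = 134 kJ.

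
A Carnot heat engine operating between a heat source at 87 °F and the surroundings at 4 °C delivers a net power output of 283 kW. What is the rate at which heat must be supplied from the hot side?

T_H = 87 °F → (87 − 32) × 5/9 = 30.56 °C = 303.71 K.
T_C = 4 °C → 4 + 273.15 = 277.15 K.
η_rev = 1 − T_C/T_H = 1 − 277.15/303.71 = 0.0874.
Q_H = W/η = 283/0.0874 = 3240 kW.

Q̇_H ≈ 3240 kW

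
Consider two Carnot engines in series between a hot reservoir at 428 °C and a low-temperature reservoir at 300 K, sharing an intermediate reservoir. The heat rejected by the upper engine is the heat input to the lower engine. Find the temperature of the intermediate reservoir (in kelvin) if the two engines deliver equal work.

T_m ≈ 500.6 K

T_H = 428 °C → 428 + 273.15 = 701.15 K.
For reversible stages Q_m = Q_H·(T_m/T_H). Setting W₁ = Q_H(1 − T_m/T_H) equal to W₂ = Q_m(1 − T_C/T_m) = Q_H·(T_m − T_C)/T_H gives T_H − T_m = T_m − T_C, so T_m = (T_H + T_C)/2 = (701.15 + 300.00)/2 = 500.6 K.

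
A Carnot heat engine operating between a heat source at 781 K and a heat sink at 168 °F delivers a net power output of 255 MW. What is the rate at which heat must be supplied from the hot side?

T_C = 168 °F → (168 − 32) × 5/9 = 75.56 °C = 348.71 K.
Carnot efficiency: η = 1 − T_C/T_H = 1 − 348.71/781.00 = 0.5535.
Q_H = W/η = 255/0.5535 = 460.7 MW.

Q̇_H ≈ 460.7 MW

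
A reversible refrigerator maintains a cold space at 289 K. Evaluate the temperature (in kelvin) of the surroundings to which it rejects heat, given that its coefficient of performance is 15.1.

COP_R = T_C/(T_H − T_C) ⇒ T_H = T_C·(1 + 1/COP_R) = 289.00 × (1 + 1/15.1) = 308.1 K.

T_H ≈ 308.1 K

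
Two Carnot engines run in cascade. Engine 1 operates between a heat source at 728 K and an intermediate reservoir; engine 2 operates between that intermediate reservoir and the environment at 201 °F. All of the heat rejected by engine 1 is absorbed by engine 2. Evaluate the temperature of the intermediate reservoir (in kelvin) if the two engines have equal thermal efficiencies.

T_m ≈ 516.9 K

T_C = 201 °F → (201 − 32) × 5/9 = 93.89 °C = 367.04 K.
Equal efficiencies require 1 − T_m/T_H = 1 − T_C/T_m, i.e. T_m/T_H = T_C/T_m, so T_m = √(T_H·T_C) = √(728.00 × 367.04) = 516.9 K.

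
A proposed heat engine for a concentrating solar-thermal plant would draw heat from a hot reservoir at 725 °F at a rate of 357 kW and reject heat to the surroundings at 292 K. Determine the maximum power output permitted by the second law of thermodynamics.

Ẇ_max ≈ 199 kW

T_H = 725 °F → (725 − 32) × 5/9 = 385.00 °C = 658.15 K.
No engine can exceed the Carnot limit: η_max = 1 − T_C/T_H = 1 − 292.00/658.15 = 0.5563.
W_max = η_max · Q_H = 0.5563 × 357 = 199 kW.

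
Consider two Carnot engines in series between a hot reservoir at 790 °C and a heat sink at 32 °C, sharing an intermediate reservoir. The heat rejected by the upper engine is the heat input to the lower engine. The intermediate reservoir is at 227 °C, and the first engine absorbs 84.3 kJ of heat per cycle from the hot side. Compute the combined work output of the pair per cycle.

W_total ≈ 60.1 kJ

T_H = 790 °C → 790 + 273.15 = 1063.15 K.
T_C = 32 °C → 32 + 273.15 = 305.15 K.
Two reversible stages in series are equivalent to a single Carnot engine between T_H and T_C, so η_total = 1 − T_C/T_H = 1 − 305.15/1063.15 = 0.7130.
W_total = η_total · Q_H = 0.7130 × 84.3 = 60.1 kJ.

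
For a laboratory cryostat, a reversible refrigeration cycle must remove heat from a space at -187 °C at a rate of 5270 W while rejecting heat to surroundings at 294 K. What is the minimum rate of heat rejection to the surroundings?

Q̇_H ≈ 18000 W

T_C = -187 °C → -187 + 273.15 = 86.15 K.
For a reversible cycle Q_H/Q_C = T_H/T_C, so Q_H = Q_C·T_H/T_C = 5270 × 294.00/86.15 = 18000 W.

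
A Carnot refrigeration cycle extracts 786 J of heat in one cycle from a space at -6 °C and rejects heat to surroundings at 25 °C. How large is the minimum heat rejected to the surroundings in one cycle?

T_H = 25 °C → 25 + 273.15 = 298.15 K.
T_C = -6 °C → -6 + 273.15 = 267.15 K.
For a reversible cycle Q_H/Q_C = T_H/T_C, so Q_H = Q_C·T_H/T_C = 786 × 298.15/267.15 = 877.2 J.

Q_H ≈ 877.2 J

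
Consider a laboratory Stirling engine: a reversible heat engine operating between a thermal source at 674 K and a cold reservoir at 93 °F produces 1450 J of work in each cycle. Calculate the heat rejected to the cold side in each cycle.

Q_C ≈ 1210 J

T_C = 93 °F → (93 − 32) × 5/9 = 33.89 °C = 307.04 K.
The Carnot efficiency is η = 1 − T_C/T_H = 1 − 307.04/674.00 = 0.5445.
Since Q_C/Q_H = T_C/T_H and Q_H = W/η, Q_C = W·T_C/(T_H − T_C) = 1450 × 307.04/366.96 = 1210 J.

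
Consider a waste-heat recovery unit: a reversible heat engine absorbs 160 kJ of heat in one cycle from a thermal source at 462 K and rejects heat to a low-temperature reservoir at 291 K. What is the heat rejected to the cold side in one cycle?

Q_C ≈ 100.8 kJ

The Carnot efficiency is η = 1 − T_C/T_H = 1 − 291.00/462.00 = 0.3701.
For a reversible cycle Q_C/Q_H = T_C/T_H, so Q_C = 160 × 291.00/462.00 = 100.8 kJ.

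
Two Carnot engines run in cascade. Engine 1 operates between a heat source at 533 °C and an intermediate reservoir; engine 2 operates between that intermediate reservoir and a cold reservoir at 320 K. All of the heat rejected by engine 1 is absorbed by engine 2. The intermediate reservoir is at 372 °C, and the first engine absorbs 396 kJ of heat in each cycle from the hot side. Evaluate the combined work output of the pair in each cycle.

T_H = 533 °C → 533 + 273.15 = 806.15 K.
Two reversible stages in series are equivalent to a single Carnot engine between T_H and T_C, so η_total = 1 − T_C/T_H = 1 − 320.00/806.15 = 0.6031.
W_total = η_total · Q_H = 0.6031 × 396 = 239 kJ.

W_total ≈ 239 kJ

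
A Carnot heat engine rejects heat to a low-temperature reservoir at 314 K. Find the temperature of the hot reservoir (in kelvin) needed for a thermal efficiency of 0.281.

T_H ≈ 437 K

From η = 1 − T_C/T_H, solving for T_H gives T_H = T_C/(1 − η) = 314.00/(1 − 0.281) = 437 K.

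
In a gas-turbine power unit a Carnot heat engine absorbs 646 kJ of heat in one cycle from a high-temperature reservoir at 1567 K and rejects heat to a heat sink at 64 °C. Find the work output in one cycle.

T_C = 64 °C → 64 + 273.15 = 337.15 K.
The Carnot efficiency is η = 1 − T_C/T_H = 1 − 337.15/1567.00 = 0.7848.
W = η·Q_H = 0.7848 × 646 = 507 kJ.

W ≈ 507 kJ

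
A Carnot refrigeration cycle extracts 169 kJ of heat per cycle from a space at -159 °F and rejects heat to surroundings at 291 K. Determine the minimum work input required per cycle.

T_C = -159 °F → (-159 − 32) × 5/9 = -106.11 °C = 167.04 K.
For a reversible refrigerator, COP_R = T_C/(T_H − T_C) = 167.04/123.96 = 1.3475.
W = Q_C/COP_R = 169/1.3475 = 125 kJ.

W_in ≈ 125 kJ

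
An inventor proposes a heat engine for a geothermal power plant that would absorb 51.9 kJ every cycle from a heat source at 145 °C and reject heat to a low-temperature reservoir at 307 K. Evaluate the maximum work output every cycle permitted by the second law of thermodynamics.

T_H = 145 °C → 145 + 273.15 = 418.15 K.
The second-law ceiling is the Carnot efficiency, η_max = 1 − T_C/T_H = 1 − 307.00/418.15 = 0.2658.
W_max = η_max · Q_H = 0.2658 × 51.9 = 13.80 kJ.

W_max ≈ 13.80 kJ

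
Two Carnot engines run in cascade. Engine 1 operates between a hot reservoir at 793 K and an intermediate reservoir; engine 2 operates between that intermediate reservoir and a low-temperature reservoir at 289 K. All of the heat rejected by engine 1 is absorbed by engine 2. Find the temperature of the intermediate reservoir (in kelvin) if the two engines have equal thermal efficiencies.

T_m ≈ 478.7 K

Equal efficiencies require 1 − T_m/T_H = 1 − T_C/T_m, i.e. T_m/T_H = T_C/T_m, so T_m = √(T_H·T_C) = √(793.00 × 289.00) = 478.7 K.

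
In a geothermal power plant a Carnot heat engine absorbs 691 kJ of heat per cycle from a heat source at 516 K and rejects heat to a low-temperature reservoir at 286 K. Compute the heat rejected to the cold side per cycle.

The Carnot efficiency is η = 1 − T_C/T_H = 1 − 286.00/516.00 = 0.4457.
For a reversible cycle Q_C/Q_H = T_C/T_H, so Q_C = 691 × 286.00/516.00 = 383 kJ.

Q_C ≈ 383 kJ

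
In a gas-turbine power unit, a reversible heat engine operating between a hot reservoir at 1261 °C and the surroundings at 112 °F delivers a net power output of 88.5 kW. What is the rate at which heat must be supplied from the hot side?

T_H = 1261 °C → 1261 + 273.15 = 1534.15 K.
T_C = 112 °F → (112 − 32) × 5/9 = 44.44 °C = 317.59 K.
The Carnot efficiency is η = 1 − T_C/T_H = 1 − 317.59/1534.15 = 0.7930.
Q_H = W/η = 88.5/0.7930 = 111.6 kW.

Q̇_H ≈ 111.6 kW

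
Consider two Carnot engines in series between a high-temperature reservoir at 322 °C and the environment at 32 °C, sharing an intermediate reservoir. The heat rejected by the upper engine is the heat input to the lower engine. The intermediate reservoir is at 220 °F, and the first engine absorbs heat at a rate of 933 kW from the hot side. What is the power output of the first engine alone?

Ẇ₁ ≈ 341 kW

T_H = 322 °C → 322 + 273.15 = 595.15 K.
T_C = 32 °C → 32 + 273.15 = 305.15 K.
T_m = 220 °F → (220 − 32) × 5/9 = 104.44 °C = 377.59 K.
First-stage efficiency η₁ = 1 − T_m/T_H = 1 − 377.59/595.15 = 0.3655.
W₁ = η₁·Q_H = 0.3655 × 933 = 341 kW.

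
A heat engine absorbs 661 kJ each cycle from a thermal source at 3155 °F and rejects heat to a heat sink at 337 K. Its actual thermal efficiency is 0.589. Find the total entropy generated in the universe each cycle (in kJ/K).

ΔS_univ ≈ 0.477 kJ/K

T_H = 3155 °F → (3155 − 32) × 5/9 = 1735.00 °C = 2008.15 K.
W = η·Q_H = 0.589 × 661 = 389.3 kJ, so Q_C = Q_H − W = 271.7 kJ.
Reservoir entropy changes: ΔS_H = −Q_H/T_H = −661/2008.15 = -0.3292 kJ/K and ΔS_C = +Q_C/T_C = 271.7/337.00 = 0.8061 kJ/K.
ΔS_univ = −Q_H/T_H + Q_C/T_C = 0.477 kJ/K (> 0, since η = 0.589 < η_Carnot = 0.832).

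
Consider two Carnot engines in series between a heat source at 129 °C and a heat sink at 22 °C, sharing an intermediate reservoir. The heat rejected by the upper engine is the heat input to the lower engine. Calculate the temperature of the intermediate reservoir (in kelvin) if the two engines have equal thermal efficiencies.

T_m ≈ 345 K

T_H = 129 °C → 129 + 273.15 = 402.15 K.
T_C = 22 °C → 22 + 273.15 = 295.15 K.
Equal efficiencies require 1 − T_m/T_H = 1 − T_C/T_m, i.e. T_m/T_H = T_C/T_m, so T_m = √(T_H·T_C) = √(402.15 × 295.15) = 345 K.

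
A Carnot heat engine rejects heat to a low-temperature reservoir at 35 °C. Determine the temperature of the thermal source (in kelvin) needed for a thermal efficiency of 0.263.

T_C = 35 °C → 35 + 273.15 = 308.15 K.
From η = 1 − T_C/T_H, solving for T_H gives T_H = T_C/(1 − η) = 308.15/(1 − 0.263) = 418 K.

T_H ≈ 418 K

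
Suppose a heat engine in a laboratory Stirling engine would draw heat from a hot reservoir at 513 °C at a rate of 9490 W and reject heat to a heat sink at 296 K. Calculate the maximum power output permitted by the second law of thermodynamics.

Ẇ_max ≈ 5917 W

T_H = 513 °C → 513 + 273.15 = 786.15 K.
The upper bound on efficiency is η_max = 1 − T_C/T_H = 1 − 296.00/786.15 = 0.6235.
W_max = η_max · Q_H = 0.6235 × 9490 = 5917 W.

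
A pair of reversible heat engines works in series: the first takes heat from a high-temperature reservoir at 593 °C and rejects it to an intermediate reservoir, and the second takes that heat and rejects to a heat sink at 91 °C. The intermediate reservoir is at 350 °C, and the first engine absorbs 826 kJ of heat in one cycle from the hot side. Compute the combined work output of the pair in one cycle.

T_H = 593 °C → 593 + 273.15 = 866.15 K.
T_C = 91 °C → 91 + 273.15 = 364.15 K.
Two reversible stages in series are equivalent to a single Carnot engine between T_H and T_C, so η_total = 1 − T_C/T_H = 1 − 364.15/866.15 = 0.5796.
W_total = η_total · Q_H = 0.5796 × 826 = 479 kJ.

W_total ≈ 479 kJ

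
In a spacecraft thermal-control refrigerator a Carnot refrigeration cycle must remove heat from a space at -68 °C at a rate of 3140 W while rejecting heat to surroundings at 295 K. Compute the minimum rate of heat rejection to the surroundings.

Q̇_H ≈ 4515 W

T_C = -68 °C → -68 + 273.15 = 205.15 K.
For a reversible cycle Q_H/Q_C = T_H/T_C, so Q_H = Q_C·T_H/T_C = 3140 × 295.00/205.15 = 4515 W.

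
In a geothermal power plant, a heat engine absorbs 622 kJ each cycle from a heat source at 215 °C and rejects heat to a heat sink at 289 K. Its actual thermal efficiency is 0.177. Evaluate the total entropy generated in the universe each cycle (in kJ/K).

ΔS_univ ≈ 0.497 kJ/K

T_H = 215 °C → 215 + 273.15 = 488.15 K.
W = η·Q_H = 0.177 × 622 = 110.1 kJ, so Q_C = Q_H − W = 511.9 kJ.
Reservoir entropy changes: ΔS_H = −Q_H/T_H = −622/488.15 = -1.274 kJ/K and ΔS_C = +Q_C/T_C = 511.9/289.00 = 1.771 kJ/K.
ΔS_univ = −Q_H/T_H + Q_C/T_C = 0.497 kJ/K (> 0, since η = 0.177 < η_Carnot = 0.408).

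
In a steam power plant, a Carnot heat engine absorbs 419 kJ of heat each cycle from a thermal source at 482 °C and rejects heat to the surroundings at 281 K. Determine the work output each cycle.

T_H = 482 °C → 482 + 273.15 = 755.15 K.
Since the cycle is reversible, η = 1 − T_C/T_H = 1 − 281.00/755.15 = 0.6279.
W = η·Q_H = 0.6279 × 419 = 263 kJ.

W ≈ 263 kJ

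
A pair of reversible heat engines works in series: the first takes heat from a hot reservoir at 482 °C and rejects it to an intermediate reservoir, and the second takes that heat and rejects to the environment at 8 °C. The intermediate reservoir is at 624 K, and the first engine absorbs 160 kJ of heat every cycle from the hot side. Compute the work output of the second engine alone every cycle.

W₂ ≈ 72.6 kJ

T_H = 482 °C → 482 + 273.15 = 755.15 K.
T_C = 8 °C → 8 + 273.15 = 281.15 K.
Heat entering the second stage: Q_m = Q_H·(T_m/T_H) = 160 × 624.00/755.15 = 132 kJ.
Second-stage efficiency η₂ = 1 − T_C/T_m = 1 − 281.15/624.00 = 0.5494, so W₂ = η₂·Q_m = 72.6 kJ.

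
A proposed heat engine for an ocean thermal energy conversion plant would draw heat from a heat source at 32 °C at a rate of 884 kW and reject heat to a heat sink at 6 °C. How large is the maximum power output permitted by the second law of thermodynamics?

T_H = 32 °C → 32 + 273.15 = 305.15 K.
T_C = 6 °C → 6 + 273.15 = 279.15 K.
The upper bound on efficiency is η_max = 1 − T_C/T_H = 1 − 279.15/305.15 = 0.0852.
W_max = η_max · Q_H = 0.0852 × 884 = 75.3 kW.

Ẇ_max ≈ 75.3 kW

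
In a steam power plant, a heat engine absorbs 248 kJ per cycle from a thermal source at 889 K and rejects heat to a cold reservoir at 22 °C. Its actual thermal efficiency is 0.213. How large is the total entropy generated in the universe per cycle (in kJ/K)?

ΔS_univ ≈ 0.382 kJ/K

T_C = 22 °C → 22 + 273.15 = 295.15 K.
W = η·Q_H = 0.213 × 248 = 52.82 kJ, so Q_C = Q_H − W = 195.2 kJ.
Entropy balance on the reservoirs: −Q_H/T_H = -0.2790 kJ/K, +Q_C/T_C = 0.6613 kJ/K.
ΔS_univ = −Q_H/T_H + Q_C/T_C = 0.382 kJ/K (> 0, since η = 0.213 < η_Carnot = 0.668).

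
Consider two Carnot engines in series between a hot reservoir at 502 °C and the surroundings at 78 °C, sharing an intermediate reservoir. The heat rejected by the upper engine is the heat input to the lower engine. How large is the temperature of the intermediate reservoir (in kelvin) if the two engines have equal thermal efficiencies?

T_H = 502 °C → 502 + 273.15 = 775.15 K.
T_C = 78 °C → 78 + 273.15 = 351.15 K.
Equal efficiencies require 1 − T_m/T_H = 1 − T_C/T_m, i.e. T_m/T_H = T_C/T_m, so T_m = √(T_H·T_C) = √(775.15 × 351.15) = 521.7 K.

T_m ≈ 521.7 K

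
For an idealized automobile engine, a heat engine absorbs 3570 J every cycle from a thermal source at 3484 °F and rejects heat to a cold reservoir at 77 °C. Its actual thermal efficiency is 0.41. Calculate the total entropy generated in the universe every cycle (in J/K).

T_H = 3484 °F → (3484 − 32) × 5/9 = 1917.78 °C = 2190.93 K.
T_C = 77 °C → 77 + 273.15 = 350.15 K.
W = η·Q_H = 0.41 × 3570 = 1464 J, so Q_C = Q_H − W = 2106 J.
Reservoir entropy changes: ΔS_H = −Q_H/T_H = −3570/2190.93 = -1.629 J/K and ΔS_C = +Q_C/T_C = 2106/350.15 = 6.015 J/K.
ΔS_univ = −Q_H/T_H + Q_C/T_C = 4.39 J/K (> 0, since η = 0.41 < η_Carnot = 0.840).

ΔS_univ ≈ 4.39 J/K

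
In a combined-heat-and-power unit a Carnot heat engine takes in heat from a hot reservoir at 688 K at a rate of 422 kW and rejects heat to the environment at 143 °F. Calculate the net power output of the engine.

T_C = 143 °F → (143 − 32) × 5/9 = 61.67 °C = 334.82 K.
Since the cycle is reversible, η = 1 − T_C/T_H = 1 − 334.82/688.00 = 0.5133.
W = η·Q_H = 0.5133 × 422 = 216.6 kW.

Ẇ ≈ 216.6 kW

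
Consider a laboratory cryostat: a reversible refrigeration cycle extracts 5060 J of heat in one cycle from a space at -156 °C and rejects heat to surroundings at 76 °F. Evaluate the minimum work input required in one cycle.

T_H = 76 °F → (76 − 32) × 5/9 = 24.44 °C = 297.59 K.
T_C = -156 °C → -156 + 273.15 = 117.15 K.
COP_R = T_C/(T_H − T_C) = 117.15/180.44 = 0.6492.
W = Q_C/COP_R = 5060/0.6492 = 7790 J.

W_in ≈ 7790 J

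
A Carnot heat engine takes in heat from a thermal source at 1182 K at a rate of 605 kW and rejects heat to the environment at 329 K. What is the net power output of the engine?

Ẇ ≈ 437 kW

The Carnot efficiency is η = 1 − T_C/T_H = 1 − 329.00/1182.00 = 0.7217.
W = η·Q_H = 0.7217 × 605 = 437 kW.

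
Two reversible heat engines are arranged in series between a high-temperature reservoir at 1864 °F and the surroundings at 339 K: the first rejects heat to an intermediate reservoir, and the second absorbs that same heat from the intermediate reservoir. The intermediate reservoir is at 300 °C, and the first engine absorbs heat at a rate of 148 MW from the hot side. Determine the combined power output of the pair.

T_H = 1864 °F → (1864 − 32) × 5/9 = 1017.78 °C = 1290.93 K.
Two reversible stages in series are equivalent to a single Carnot engine between T_H and T_C, so η_total = 1 − T_C/T_H = 1 − 339.00/1290.93 = 0.7374.
W_total = η_total · Q_H = 0.7374 × 148 = 109 MW.

Ẇ_total ≈ 109 MW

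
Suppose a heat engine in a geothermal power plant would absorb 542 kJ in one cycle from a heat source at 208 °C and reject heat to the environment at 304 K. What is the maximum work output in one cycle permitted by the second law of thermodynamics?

W_max ≈ 200 kJ

T_H = 208 °C → 208 + 273.15 = 481.15 K.
No engine can exceed the Carnot limit: η_max = 1 − T_C/T_H = 1 − 304.00/481.15 = 0.3682.
W_max = η_max · Q_H = 0.3682 × 542 = 200 kJ.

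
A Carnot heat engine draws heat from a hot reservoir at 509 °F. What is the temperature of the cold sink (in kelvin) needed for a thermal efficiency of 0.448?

T_H = 509 °F → (509 − 32) × 5/9 = 265.00 °C = 538.15 K.
From η = 1 − T_C/T_H, T_C = T_H·(1 − η) = 538.15 × (1 − 0.448) = 297.1 K.

T_C ≈ 297.1 K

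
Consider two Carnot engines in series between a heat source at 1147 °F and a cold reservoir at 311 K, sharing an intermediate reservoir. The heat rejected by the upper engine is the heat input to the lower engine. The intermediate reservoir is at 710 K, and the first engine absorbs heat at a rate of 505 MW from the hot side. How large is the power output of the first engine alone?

T_H = 1147 °F → (1147 − 32) × 5/9 = 619.44 °C = 892.59 K.
First-stage efficiency η₁ = 1 − T_m/T_H = 1 − 710.00/892.59 = 0.2046.
W₁ = η₁·Q_H = 0.2046 × 505 = 103 MW.

Ẇ₁ ≈ 103 MW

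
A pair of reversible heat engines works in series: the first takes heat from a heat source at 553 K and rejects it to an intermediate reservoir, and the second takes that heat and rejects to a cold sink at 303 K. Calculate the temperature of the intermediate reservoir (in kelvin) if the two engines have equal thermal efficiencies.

Equal efficiencies require 1 − T_m/T_H = 1 − T_C/T_m, i.e. T_m/T_H = T_C/T_m, so T_m = √(T_H·T_C) = √(553.00 × 303.00) = 409 K.

T_m ≈ 409 K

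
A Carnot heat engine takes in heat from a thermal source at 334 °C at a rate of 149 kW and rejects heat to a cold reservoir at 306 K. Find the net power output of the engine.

Ẇ ≈ 73.9 kW

T_H = 334 °C → 334 + 273.15 = 607.15 K.
Since the cycle is reversible, η = 1 − T_C/T_H = 1 − 306.00/607.15 = 0.4960.
W = η·Q_H = 0.4960 × 149 = 73.9 kW.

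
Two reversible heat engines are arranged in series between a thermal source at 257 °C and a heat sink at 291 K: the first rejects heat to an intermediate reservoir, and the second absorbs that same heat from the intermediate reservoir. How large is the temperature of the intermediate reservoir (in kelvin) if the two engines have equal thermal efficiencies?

T_H = 257 °C → 257 + 273.15 = 530.15 K.
Equal efficiencies require 1 − T_m/T_H = 1 − T_C/T_m, i.e. T_m/T_H = T_C/T_m, so T_m = √(T_H·T_C) = √(530.15 × 291.00) = 393 K.

T_m ≈ 393 K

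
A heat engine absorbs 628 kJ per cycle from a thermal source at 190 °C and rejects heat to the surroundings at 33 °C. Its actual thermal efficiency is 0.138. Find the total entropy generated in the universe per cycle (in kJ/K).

ΔS_univ ≈ 0.412 kJ/K

T_H = 190 °C → 190 + 273.15 = 463.15 K.
T_C = 33 °C → 33 + 273.15 = 306.15 K.
W = η·Q_H = 0.138 × 628 = 86.66 kJ, so Q_C = Q_H − W = 541.3 kJ.
The hot reservoir loses entropy Q_H/T_H = 628/463.15 = 1.356 kJ/K; the cold reservoir gains Q_C/T_C = 541.3/306.15 = 1.768 kJ/K.
ΔS_univ = −Q_H/T_H + Q_C/T_C = 0.412 kJ/K (> 0, since η = 0.138 < η_Carnot = 0.339).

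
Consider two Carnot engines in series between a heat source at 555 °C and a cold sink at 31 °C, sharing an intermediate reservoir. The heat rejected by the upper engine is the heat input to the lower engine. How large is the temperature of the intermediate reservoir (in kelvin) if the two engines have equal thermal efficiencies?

T_m ≈ 501.9 K

T_H = 555 °C → 555 + 273.15 = 828.15 K.
T_C = 31 °C → 31 + 273.15 = 304.15 K.
Equal efficiencies require 1 − T_m/T_H = 1 − T_C/T_m, i.e. T_m/T_H = T_C/T_m, so T_m = √(T_H·T_C) = √(828.15 × 304.15) = 501.9 K.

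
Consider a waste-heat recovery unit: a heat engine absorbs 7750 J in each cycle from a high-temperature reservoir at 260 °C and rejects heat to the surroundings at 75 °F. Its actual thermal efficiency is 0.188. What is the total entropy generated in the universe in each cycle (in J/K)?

T_H = 260 °C → 260 + 273.15 = 533.15 K.
T_C = 75 °F → (75 − 32) × 5/9 = 23.89 °C = 297.04 K.
W = η·Q_H = 0.188 × 7750 = 1457 J, so Q_C = Q_H − W = 6293 J.
Entropy balance on the reservoirs: −Q_H/T_H = -14.54 J/K, +Q_C/T_C = 21.19 J/K.
ΔS_univ = −Q_H/T_H + Q_C/T_C = 6.65 J/K (> 0, since η = 0.188 < η_Carnot = 0.443).

ΔS_univ ≈ 6.65 J/K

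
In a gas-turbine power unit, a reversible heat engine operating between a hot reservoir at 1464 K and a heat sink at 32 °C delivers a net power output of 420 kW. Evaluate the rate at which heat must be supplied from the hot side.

T_C = 32 °C → 32 + 273.15 = 305.15 K.
Since the cycle is reversible, η = 1 − T_C/T_H = 1 − 305.15/1464.00 = 0.7916.
Q_H = W/η = 420/0.7916 = 531 kW.

Q̇_H ≈ 531 kW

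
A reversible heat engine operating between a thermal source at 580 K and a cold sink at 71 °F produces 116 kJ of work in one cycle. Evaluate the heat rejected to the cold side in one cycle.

T_C = 71 °F → (71 − 32) × 5/9 = 21.67 °C = 294.82 K.
Since the cycle is reversible, η = 1 − T_C/T_H = 1 − 294.82/580.00 = 0.4917.
Since Q_C/Q_H = T_C/T_H and Q_H = W/η, Q_C = W·T_C/(T_H − T_C) = 116 × 294.82/285.18 = 120 kJ.

Q_C ≈ 120 kJ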